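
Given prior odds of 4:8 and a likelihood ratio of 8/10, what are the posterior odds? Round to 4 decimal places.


Posterior odds = prior odds * LR
Prior odds = 4/8 = 0.5
LR = 8/10 = 0.8
Posterior odds = 0.5 * 0.8 = 0.4

0.4


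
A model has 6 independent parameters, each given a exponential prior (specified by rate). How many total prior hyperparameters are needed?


Each exponential prior needs 1 hyperparameter (rate).
Total = 1 * 6 = 6

6


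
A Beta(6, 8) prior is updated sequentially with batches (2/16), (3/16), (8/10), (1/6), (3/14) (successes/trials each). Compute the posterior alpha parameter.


Sequential conjugate updating is equivalent to a single batch update.
Total successes across all batches = 17
alpha_posterior = alpha_prior + total_successes = 6 + 17
= 23

23


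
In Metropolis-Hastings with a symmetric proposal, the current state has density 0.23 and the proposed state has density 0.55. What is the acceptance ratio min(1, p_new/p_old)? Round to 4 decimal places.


Ratio = p_new / p_old = 0.55 / 0.23 = 2.3913
Acceptance = min(1, 2.3913) = 1.0

1.0


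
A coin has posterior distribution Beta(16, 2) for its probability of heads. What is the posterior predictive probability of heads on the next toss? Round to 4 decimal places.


Posterior predictive = E[theta] = alpha/(alpha+beta)
= 16/18
= 0.8889

0.8889


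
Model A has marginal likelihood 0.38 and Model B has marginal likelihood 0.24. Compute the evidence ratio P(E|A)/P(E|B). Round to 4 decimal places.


Evidence ratio = P(E|A) / P(E|B)
= 0.38 / 0.24
= 1.5833

1.5833


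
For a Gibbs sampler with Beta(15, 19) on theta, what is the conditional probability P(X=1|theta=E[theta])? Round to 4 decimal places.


E[theta] = 15/(15+19) = 0.4412
P(X=1|theta) = theta = 0.4412

0.4412


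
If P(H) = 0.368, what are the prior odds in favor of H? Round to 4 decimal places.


Prior odds = P(H) / (1 - P(H))
= 0.368 / 0.632
= 0.5823

0.5823


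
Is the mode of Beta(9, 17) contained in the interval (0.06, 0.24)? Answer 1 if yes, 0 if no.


Mode = (a-1)/(a+b-2) = 8/24 = 0.3333
Interval: (0.06, 0.24)
Contains mode? 0

0


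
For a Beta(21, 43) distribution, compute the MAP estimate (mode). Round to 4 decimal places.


MAP = mode = (a-1)/(a+b-2)
= (21-1)/(21+43-2)
= 20/62 = 0.3226

0.3226


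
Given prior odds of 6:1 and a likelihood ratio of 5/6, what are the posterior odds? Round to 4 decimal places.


Posterior odds = prior odds * LR
Prior odds = 6/1 = 6.0
LR = 5/6 = 0.8333
Posterior odds = 6.0 * 0.8333 = 5.0

5.0


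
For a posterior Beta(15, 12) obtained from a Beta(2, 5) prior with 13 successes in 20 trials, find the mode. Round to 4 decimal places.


Mode = (alpha - 1) / (alpha + beta - 2)
= 14 / 25
= 0.56

0.56


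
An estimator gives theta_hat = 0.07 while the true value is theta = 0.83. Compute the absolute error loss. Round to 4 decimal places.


The absolute error loss is |theta_hat - theta|
= |0.07 - 0.83|
= 0.76

0.76


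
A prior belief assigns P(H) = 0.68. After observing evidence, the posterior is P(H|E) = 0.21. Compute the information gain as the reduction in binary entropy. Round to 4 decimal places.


H(prior) = -0.68*log2(0.68) - 0.32*log2(0.32)
= 0.9044
H(post) = -0.21*log2(0.21) - 0.79*log2(0.79)
= 0.7415
IG = 0.9044 - 0.7415 = 0.1629

0.1629


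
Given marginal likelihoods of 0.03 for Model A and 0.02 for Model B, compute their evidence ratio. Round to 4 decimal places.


Ratio = ML(A) / ML(B) = 0.03/0.02
= 1.5

1.5


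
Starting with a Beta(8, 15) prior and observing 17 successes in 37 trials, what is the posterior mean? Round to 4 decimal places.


Posterior parameters: alpha = 8 + 17 = 25
beta = 15 + 20 = 35
Posterior mean = alpha / (alpha + beta) = 25 / 60
= 0.4167

0.4167


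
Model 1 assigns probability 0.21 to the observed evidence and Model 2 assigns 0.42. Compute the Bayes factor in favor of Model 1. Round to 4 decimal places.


BF = P(data|M1) / P(data|M2)
= 0.21 / 0.42 = 0.5

0.5


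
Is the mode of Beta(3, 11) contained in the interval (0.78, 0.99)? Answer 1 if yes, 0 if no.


Mode = (a-1)/(a+b-2) = 2/12 = 0.1667
Interval: (0.78, 0.99)
Contains mode? 0

0


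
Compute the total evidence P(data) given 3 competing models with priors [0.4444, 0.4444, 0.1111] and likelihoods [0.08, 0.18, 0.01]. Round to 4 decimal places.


Marginal likelihood = sum P(model_i) * P(data|model_i)
Model 1: 0.4444 * 0.08 = 0.0356
Model 2: 0.4444 * 0.18 = 0.08
Model 3: 0.1111 * 0.01 = 0.0011
Total = 0.1167

0.1167


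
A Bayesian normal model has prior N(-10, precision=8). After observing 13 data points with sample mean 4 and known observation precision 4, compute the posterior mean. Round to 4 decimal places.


Posterior mean = (prior_precision * prior_mean + n * data_precision * data_mean) / (prior_precision + n * data_precision)
Numerator = 8*-10 + 13*4*4 = 128
Denominator = 8 + 13*4 = 60
Posterior mean = 2.1333

2.1333


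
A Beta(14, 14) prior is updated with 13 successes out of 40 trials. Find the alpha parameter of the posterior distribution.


In the Beta-Binomial conjugate update:
alpha_post = alpha_prior + successes
= 14 + 13
= 27

27


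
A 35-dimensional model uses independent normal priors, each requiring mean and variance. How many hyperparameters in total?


Per parameter: 2 (mean and variance).
Total = 35 * 2 = 70

70


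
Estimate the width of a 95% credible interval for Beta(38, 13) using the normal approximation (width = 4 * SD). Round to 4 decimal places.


For Beta(a,b): Var = ab/((a+b)^2(a+b+1))
Var = 0.0037, SD = 0.0604
Approximate 95% CI width = 4 * 0.0604 = 0.2417

0.2417


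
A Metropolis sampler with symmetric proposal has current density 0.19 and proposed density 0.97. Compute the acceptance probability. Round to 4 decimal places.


For symmetric proposals, acceptance = min(1, pi(x*)/pi(x))
= min(1, 0.97/0.19)
= min(1, 5.1053) = 1.0

1.0


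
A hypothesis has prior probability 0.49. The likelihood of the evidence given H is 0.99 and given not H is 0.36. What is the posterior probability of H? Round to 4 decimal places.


Using Bayes' theorem:
P(E) = 0.49 * 0.99 + 0.51 * 0.36
P(E) = 0.6687
P(H|E) = (0.49 * 0.99) / 0.6687 = 0.7254

0.7254


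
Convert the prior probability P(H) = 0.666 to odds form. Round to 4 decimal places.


P(not H) = 1 - 0.666 = 0.334
Odds = 0.666 / 0.334 = 1.994

1.994


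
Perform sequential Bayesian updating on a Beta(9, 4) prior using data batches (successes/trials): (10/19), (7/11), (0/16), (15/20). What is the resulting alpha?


Accumulate successes: 32
Posterior alpha = prior alpha + sum of successes
= 9 + 32 = 41

41


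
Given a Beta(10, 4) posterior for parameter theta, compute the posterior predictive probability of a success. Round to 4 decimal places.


For a Beta-Bernoulli model, the predictive probability is the mean:
P(success) = 10/(10+4) = 10/14 = 0.7143

0.7143


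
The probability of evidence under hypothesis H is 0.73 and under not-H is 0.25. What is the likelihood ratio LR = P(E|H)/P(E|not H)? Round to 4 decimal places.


LR = 0.73 / 0.25
= 2.92

2.92


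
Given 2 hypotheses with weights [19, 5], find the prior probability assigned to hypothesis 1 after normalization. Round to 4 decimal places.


To normalize, divide each weight by the sum of all weights.
Sum = 24
Prior(H1) = 19/24 = 0.7917

0.7917


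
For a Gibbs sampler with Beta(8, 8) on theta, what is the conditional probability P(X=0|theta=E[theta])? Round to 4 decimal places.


E[theta] = 8/(8+8) = 0.5
P(X=0|theta) = 1 - theta = 0.5

0.5


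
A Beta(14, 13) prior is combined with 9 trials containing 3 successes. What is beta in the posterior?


In conjugate updating:
beta_posterior = beta_prior + (n - k)
= 13 + (9 - 3)
= 13 + 6 = 19

19


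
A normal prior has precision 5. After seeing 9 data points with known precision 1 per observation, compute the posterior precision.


In the conjugate normal model, precisions add:
tau_posterior = tau_prior + n * tau_data
= 5 + 9*1 = 14

14


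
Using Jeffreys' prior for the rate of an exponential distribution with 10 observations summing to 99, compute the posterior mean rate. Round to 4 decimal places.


Jeffreys' prior leads to posterior Gamma(10, 99).
Mean = 10/99 = 0.101

0.101


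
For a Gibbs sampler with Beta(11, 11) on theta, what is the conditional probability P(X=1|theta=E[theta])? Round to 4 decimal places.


E[theta] = 11/(11+11) = 0.5
P(X=1|theta) = theta = 0.5

0.5


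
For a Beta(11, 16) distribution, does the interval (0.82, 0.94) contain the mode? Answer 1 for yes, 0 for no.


Mode of Beta(a,b) = (a-1)/(a+b-2)
= (11-1)/(11+16-2) = 0.4
Check: 0.82 <= 0.4 <= 0.94?
Result: 0

0


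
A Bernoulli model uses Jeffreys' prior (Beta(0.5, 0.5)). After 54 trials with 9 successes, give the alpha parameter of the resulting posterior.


Posterior = Beta(prior_alpha + successes, prior_beta + failures)
= Beta(0.5 + 9, 0.5 + 45)
Posterior alpha = 0.5 + k = 0.5 + 9 = 9.5

9.5


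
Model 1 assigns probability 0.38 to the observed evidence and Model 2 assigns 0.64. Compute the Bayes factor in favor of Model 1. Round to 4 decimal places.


BF = P(data|M1) / P(data|M2)
= 0.38 / 0.64 = 0.5938

0.5938


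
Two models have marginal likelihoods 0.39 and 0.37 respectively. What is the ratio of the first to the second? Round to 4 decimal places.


Evidence ratio = 0.39 / 0.37
= 1.0541

1.0541


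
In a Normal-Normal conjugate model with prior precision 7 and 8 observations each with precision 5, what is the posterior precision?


Posterior precision = prior precision + n * observation precision
= 7 + 8 * 5
= 7 + 40 = 47

47


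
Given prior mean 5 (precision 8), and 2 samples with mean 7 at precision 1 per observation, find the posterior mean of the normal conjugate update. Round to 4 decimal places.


The posterior mean is a precision-weighted average of prior and data.
Post. prec. = 8 + 2 = 10
Post. mean = (40 + 14)/10 = 54/10 = 5.4

5.4


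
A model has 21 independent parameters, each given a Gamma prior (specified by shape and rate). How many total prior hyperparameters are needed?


Each Gamma prior needs 2 hyperparameters (shape and rate).
Total = 2 * 21 = 42

42


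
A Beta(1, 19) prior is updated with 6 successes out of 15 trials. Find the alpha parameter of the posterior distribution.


In the Beta-Binomial conjugate update:
alpha_post = alpha_prior + successes
= 1 + 6
= 7

7


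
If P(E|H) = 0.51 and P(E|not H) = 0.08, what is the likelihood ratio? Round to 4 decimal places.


Likelihood ratio = P(E|H) / P(E|not H)
= 0.51 / 0.08
= 6.375

6.375


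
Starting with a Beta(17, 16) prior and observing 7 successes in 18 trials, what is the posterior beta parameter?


Posterior beta = prior beta + failures
Failures = 18 - 7 = 11
beta_post = 16 + 11 = 27

27


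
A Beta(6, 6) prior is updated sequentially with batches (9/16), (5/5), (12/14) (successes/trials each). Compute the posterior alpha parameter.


Sequential conjugate updating is equivalent to a single batch update.
Total successes across all batches = 26
alpha_posterior = alpha_prior + total_successes = 6 + 26
= 32

32


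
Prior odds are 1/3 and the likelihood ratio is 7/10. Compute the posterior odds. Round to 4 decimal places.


Posterior odds = prior odds * likelihood ratio
= (1/3) * (7/10)
= 7 / 30
= 0.2333

0.2333


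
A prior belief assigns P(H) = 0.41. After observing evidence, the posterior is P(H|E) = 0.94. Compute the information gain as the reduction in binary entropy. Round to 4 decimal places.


H(prior) = -0.41*log2(0.41) - 0.59*log2(0.59)
= 0.9765
H(post) = -0.94*log2(0.94) - 0.06*log2(0.06)
= 0.3274
IG = 0.9765 - 0.3274 = 0.6491

0.6491


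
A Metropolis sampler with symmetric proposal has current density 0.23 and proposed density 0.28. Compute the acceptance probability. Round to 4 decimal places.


For symmetric proposals, acceptance = min(1, pi(x*)/pi(x))
= min(1, 0.28/0.23)
= min(1, 1.2174) = 1.0

1.0


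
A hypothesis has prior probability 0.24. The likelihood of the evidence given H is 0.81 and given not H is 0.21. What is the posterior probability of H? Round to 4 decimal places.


Using Bayes' theorem:
P(E) = 0.24 * 0.81 + 0.76 * 0.21
P(E) = 0.354
P(H|E) = (0.24 * 0.81) / 0.354 = 0.5492

0.5492


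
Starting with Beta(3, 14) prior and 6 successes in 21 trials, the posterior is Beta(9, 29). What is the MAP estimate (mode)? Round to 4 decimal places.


The mode of Beta(a, b) when a > 1 and b > 1 is (a-1)/(a+b-2)
= (9 - 1) / (9 + 29 - 2)
= 8 / 36
= 0.2222

0.2222


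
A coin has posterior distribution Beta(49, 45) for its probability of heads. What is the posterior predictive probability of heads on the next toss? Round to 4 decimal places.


Posterior predictive = E[theta] = alpha/(alpha+beta)
= 49/94
= 0.5213

0.5213


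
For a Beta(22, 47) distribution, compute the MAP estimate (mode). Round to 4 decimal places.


MAP = mode = (a-1)/(a+b-2)
= (22-1)/(22+47-2)
= 21/67 = 0.3134

0.3134


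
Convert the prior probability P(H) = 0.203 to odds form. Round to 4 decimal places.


P(not H) = 1 - 0.203 = 0.797
Odds = 0.203 / 0.797 = 0.2547

0.2547


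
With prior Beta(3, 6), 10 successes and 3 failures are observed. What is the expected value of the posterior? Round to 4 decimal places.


Posterior = Beta(13, 9)
E[theta] = alpha/(alpha+beta)
= 13/22 = 0.5909

0.5909


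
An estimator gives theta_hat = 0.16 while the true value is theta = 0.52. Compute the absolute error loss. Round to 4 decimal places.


The absolute error loss is |theta_hat - theta|
= |0.16 - 0.52|
= 0.36

0.36


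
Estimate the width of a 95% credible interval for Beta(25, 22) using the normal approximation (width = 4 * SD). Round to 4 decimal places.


For Beta(a,b): Var = ab/((a+b)^2(a+b+1))
Var = 0.0052, SD = 0.072
Approximate 95% CI width = 4 * 0.072 = 0.2881

0.2881


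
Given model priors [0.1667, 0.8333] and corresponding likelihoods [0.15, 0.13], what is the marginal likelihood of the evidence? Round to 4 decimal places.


P(E) = sum_i P(M_i) P(E|M_i)
= 0.025 + 0.1083
= 0.1333

0.1333


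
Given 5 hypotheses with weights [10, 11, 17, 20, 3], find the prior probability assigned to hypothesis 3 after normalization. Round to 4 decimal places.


To normalize, divide each weight by the sum of all weights.
Sum = 61
Prior(H3) = 17/61 = 0.2787

0.2787


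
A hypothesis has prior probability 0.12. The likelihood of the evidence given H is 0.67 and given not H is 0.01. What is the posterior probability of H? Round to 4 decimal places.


Using Bayes' theorem:
P(E) = 0.12 * 0.67 + 0.88 * 0.01
P(E) = 0.0892
P(H|E) = (0.12 * 0.67) / 0.0892 = 0.9013

0.9013


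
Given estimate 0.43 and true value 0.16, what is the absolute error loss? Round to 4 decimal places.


Absolute error = |estimate - true|
= |0.27| = 0.27

0.27


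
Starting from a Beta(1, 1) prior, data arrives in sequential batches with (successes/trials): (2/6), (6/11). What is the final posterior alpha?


In sequential Bayesian updating, we sum all successes.
Total successes = 8
Final alpha = 1 + 8 = 9

9


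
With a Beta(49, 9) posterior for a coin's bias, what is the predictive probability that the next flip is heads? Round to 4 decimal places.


The predictive probability equals the posterior mean.
P(next = heads) = alpha / (alpha + beta)
= 49 / 58 = 0.8448

0.8448


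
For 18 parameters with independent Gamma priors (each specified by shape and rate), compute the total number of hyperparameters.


A Gamma prior has 2 hyperparameters per parameter.
Total = 18 * 2 = 36

36


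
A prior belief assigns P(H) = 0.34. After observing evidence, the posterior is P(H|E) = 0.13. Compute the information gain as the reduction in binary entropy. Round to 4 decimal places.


H(prior) = -0.34*log2(0.34) - 0.66*log2(0.66)
= 0.9248
H(post) = -0.13*log2(0.13) - 0.87*log2(0.87)
= 0.5574
IG = 0.9248 - 0.5574 = 0.3674

0.3674


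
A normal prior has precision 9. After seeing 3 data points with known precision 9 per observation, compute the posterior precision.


In the conjugate normal model, precisions add:
tau_posterior = tau_prior + n * tau_data
= 9 + 3*9 = 36

36


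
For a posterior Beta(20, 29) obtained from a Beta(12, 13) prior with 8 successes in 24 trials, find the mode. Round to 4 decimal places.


Mode = (alpha - 1) / (alpha + beta - 2)
= 19 / 47
= 0.4043

0.4043


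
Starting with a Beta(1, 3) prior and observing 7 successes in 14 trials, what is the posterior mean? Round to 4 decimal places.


Posterior parameters: alpha = 1 + 7 = 8
beta = 3 + 7 = 10
Posterior mean = alpha / (alpha + beta) = 8 / 18
= 0.4444

0.4444


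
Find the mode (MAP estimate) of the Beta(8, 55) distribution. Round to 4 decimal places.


For Beta(a,b) with a,b > 1:
Mode = (a-1)/(a+b-2) = (8-1)/(63-2)
= 7/61 = 0.1148

0.1148


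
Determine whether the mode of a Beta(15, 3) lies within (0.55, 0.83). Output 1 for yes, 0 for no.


First find the mode: (a-1)/(a+b-2) = 0.875
Is 0.875 in (0.55, 0.83)? 0

0


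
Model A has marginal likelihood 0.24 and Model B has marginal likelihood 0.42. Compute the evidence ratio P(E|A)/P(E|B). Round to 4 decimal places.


Evidence ratio = P(E|A) / P(E|B)
= 0.24 / 0.42
= 0.5714

0.5714


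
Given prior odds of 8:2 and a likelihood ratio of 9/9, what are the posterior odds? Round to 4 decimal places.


Posterior odds = prior odds * LR
Prior odds = 8/2 = 4.0
LR = 9/9 = 1.0
Posterior odds = 4.0 * 1.0 = 4.0

4.0


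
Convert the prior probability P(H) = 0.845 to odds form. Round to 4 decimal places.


P(not H) = 1 - 0.845 = 0.155
Odds = 0.845 / 0.155 = 5.4516

5.4516


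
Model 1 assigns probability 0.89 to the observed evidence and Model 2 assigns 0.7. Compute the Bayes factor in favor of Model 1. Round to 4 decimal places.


BF = P(data|M1) / P(data|M2)
= 0.89 / 0.7 = 1.2714

1.2714


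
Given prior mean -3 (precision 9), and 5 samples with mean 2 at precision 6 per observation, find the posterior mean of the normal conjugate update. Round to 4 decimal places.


The posterior mean is a precision-weighted average of prior and data.
Post. prec. = 9 + 30 = 39
Post. mean = (-27 + 60)/39 = 33/39 = 0.8462

0.8462


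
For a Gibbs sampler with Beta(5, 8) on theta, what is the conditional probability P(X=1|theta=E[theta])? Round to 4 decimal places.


E[theta] = 5/(5+8) = 0.3846
P(X=1|theta) = theta = 0.3846

0.3846


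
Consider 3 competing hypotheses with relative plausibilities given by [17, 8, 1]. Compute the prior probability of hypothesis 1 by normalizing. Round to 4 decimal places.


Sum of weights = 17 + 8 + 1 = 26
Normalized prior for H1 = 17 / 26
= 0.6538

0.6538


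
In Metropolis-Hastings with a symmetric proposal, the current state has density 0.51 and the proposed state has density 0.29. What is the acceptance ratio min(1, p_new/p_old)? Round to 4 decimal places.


Ratio = p_new / p_old = 0.29 / 0.51 = 0.5686
Acceptance = min(1, 0.5686) = 0.5686

0.5686


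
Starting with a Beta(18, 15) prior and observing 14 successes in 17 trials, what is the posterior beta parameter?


Posterior beta = prior beta + failures
Failures = 17 - 14 = 3
beta_post = 15 + 3 = 18

18


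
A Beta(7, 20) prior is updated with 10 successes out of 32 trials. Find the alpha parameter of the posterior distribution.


In the Beta-Binomial conjugate update:
alpha_post = alpha_prior + successes
= 7 + 10
= 17

17


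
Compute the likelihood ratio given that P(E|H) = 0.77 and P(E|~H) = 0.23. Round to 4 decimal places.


LR = P(E|H) / P(E|~H)
= 0.77 / 0.23 = 3.3478

3.3478


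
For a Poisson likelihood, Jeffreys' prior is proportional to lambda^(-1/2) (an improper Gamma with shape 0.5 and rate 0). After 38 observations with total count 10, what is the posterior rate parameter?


Jeffreys' prior for Poisson is proportional to lambda^(-1/2).
Posterior is Gamma(0.5 + S, 0 + n) = Gamma(0.5 + 10, 38).
Posterior rate = 0 + n = 38

38.0


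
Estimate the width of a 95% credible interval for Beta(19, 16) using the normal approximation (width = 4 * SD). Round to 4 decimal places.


For Beta(a,b): Var = ab/((a+b)^2(a+b+1))
Var = 0.0069, SD = 0.083
Approximate 95% CI width = 4 * 0.083 = 0.3321

0.3321


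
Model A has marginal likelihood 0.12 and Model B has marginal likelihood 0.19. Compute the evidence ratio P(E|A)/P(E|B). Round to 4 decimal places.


Evidence ratio = P(E|A) / P(E|B)
= 0.12 / 0.19
= 0.6316

0.6316


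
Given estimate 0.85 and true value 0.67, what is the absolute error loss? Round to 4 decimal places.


Absolute error = |estimate - true|
= |0.18| = 0.18

0.18


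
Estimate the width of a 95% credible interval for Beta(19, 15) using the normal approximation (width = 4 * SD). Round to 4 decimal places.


For Beta(a,b): Var = ab/((a+b)^2(a+b+1))
Var = 0.007, SD = 0.0839
Approximate 95% CI width = 4 * 0.0839 = 0.3357

0.3357


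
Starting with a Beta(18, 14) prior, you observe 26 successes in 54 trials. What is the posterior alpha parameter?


For a Beta-Binomial conjugate model:
Posterior alpha = prior alpha + number of successes
= 18 + 26 = 44

44


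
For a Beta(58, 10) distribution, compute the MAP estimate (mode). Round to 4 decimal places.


MAP = mode = (a-1)/(a+b-2)
= (58-1)/(58+10-2)
= 57/66 = 0.8636

0.8636


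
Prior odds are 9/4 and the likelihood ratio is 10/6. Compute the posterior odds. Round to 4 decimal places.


Posterior odds = prior odds * likelihood ratio
= (9/4) * (10/6)
= 90 / 24
= 3.75

3.75


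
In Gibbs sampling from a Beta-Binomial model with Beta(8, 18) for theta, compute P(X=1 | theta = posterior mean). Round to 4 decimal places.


Posterior mean = alpha/(alpha+beta) = 8/26 = 0.3077
P(X=1|theta=mean) = theta = 0.3077

0.3077


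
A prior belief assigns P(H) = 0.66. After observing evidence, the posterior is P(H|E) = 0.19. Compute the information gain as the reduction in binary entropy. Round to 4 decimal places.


H(prior) = -0.66*log2(0.66) - 0.34*log2(0.34)
= 0.9248
H(post) = -0.19*log2(0.19) - 0.81*log2(0.81)
= 0.7015
IG = 0.9248 - 0.7015 = 0.2233

0.2233


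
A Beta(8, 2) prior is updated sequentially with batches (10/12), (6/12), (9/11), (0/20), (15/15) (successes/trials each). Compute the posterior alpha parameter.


Sequential conjugate updating is equivalent to a single batch update.
Total successes across all batches = 40
alpha_posterior = alpha_prior + total_successes = 8 + 40
= 48

48


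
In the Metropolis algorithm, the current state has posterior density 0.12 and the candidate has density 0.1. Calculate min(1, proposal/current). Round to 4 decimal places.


Ratio = 0.1/0.12 = 0.8333
Acceptance probability = min(1, 0.8333)
= 0.8333

0.8333


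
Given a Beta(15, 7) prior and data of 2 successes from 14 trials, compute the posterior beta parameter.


Number of failures = 14 - 2 = 12
Posterior beta = 7 + 12 = 19

19


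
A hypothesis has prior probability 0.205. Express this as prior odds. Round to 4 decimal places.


Odds = P(H) / P(not H) = 0.205 / 0.795
= 0.2579

0.2579


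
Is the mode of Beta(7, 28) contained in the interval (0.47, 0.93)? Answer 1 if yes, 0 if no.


Mode = (a-1)/(a+b-2) = 6/33 = 0.1818
Interval: (0.47, 0.93)
Contains mode? 0

0


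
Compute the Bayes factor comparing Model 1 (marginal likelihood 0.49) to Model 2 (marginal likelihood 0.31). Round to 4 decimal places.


BF12 = marginal likelihood of M1 / marginal likelihood of M2
= 0.49/0.31
= 1.5806

1.5806


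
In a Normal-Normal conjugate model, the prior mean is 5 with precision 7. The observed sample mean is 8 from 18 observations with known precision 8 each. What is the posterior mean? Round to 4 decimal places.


Posterior precision = tau0 + n*tau = 7 + 18*8 = 151
Posterior mean = (tau0*mu0 + n*tau*xbar) / posterior_precision
= (7*5 + 18*8*8) / 151
= 1187 / 151 = 7.8609

7.8609


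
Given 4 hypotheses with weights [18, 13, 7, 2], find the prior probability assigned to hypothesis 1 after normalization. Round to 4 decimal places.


To normalize, divide each weight by the sum of all weights.
Sum = 40
Prior(H1) = 18/40 = 0.45

0.45


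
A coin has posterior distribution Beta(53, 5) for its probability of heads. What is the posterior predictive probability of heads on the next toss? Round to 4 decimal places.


Posterior predictive = E[theta] = alpha/(alpha+beta)
= 53/58
= 0.9138

0.9138


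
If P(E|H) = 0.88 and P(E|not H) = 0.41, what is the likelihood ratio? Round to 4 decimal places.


Likelihood ratio = P(E|H) / P(E|not H)
= 0.88 / 0.41
= 2.1463

2.1463


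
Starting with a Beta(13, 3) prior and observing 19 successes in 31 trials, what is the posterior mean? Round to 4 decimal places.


Posterior parameters: alpha = 13 + 19 = 32
beta = 3 + 12 = 15
Posterior mean = alpha / (alpha + beta) = 32 / 47
= 0.6809

0.6809


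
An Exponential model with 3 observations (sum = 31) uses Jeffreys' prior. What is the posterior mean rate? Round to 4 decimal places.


Posterior Gamma(3, 31)
E[lambda] = 3/31 = 0.0968

0.0968


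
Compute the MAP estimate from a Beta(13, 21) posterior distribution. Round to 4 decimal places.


MAP = mode of Beta distribution
= (alpha - 1)/(alpha + beta - 2)
= (13-1)/(13+21-2)
= 12/32 = 0.375

0.375


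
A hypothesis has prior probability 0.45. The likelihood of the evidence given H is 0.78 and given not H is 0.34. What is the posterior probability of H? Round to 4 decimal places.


Using Bayes' theorem:
P(E) = 0.45 * 0.78 + 0.55 * 0.34
P(E) = 0.538
P(H|E) = (0.45 * 0.78) / 0.538 = 0.6524

0.6524


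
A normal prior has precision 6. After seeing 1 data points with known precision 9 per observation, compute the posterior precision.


In the conjugate normal model, precisions add:
tau_posterior = tau_prior + n * tau_data
= 6 + 1*9 = 15

15


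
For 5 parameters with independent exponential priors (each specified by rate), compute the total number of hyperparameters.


A exponential prior has 1 hyperparameter per parameter.
Total = 5 * 1 = 5

5


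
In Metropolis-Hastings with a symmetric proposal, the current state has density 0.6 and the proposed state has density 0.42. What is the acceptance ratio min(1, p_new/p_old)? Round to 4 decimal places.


Ratio = p_new / p_old = 0.42 / 0.6 = 0.7
Acceptance = min(1, 0.7) = 0.7

0.7


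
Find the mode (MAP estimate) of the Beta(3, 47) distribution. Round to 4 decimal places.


For Beta(a,b) with a,b > 1:
Mode = (a-1)/(a+b-2) = (3-1)/(50-2)
= 2/48 = 0.0417

0.0417


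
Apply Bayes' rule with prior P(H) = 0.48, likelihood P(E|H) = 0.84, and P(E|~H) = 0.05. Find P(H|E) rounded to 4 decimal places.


Step 1: Compute marginal P(E) = P(E|H)P(H) + P(E|~H)P(~H)
= 0.84*0.48 + 0.05*0.52 = 0.4292
Step 2: P(H|E) = P(E|H)P(H)/P(E) = 0.4032/0.4292
= 0.9394

0.9394


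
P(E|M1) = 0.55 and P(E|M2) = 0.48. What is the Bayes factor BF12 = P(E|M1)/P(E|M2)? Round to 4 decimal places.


Bayes factor BF12 = P(E|M1) / P(E|M2)
= 0.55 / 0.48
= 1.1458

1.1458


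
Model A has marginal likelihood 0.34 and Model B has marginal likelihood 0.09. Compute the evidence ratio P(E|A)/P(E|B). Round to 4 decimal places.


Evidence ratio = P(E|A) / P(E|B)
= 0.34 / 0.09
= 3.7778

3.7778


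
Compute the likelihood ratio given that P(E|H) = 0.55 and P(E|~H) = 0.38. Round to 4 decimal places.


LR = P(E|H) / P(E|~H)
= 0.55 / 0.38 = 1.4474

1.4474


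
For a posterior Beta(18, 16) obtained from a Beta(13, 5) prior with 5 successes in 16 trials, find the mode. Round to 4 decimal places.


Mode = (alpha - 1) / (alpha + beta - 2)
= 17 / 32
= 0.5312

0.5312


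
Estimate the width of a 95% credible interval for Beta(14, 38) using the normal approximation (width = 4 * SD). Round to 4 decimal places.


For Beta(a,b): Var = ab/((a+b)^2(a+b+1))
Var = 0.0037, SD = 0.0609
Approximate 95% CI width = 4 * 0.0609 = 0.2437

0.2437


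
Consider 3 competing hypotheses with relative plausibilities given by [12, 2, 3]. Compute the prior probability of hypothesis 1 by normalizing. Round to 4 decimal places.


Sum of weights = 12 + 2 + 3 = 17
Normalized prior for H1 = 12 / 17
= 0.7059

0.7059


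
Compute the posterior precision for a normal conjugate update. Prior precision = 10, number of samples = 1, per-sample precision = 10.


tau_post = tau_0 + n * tau
= 10 + 1 * 10 = 20

20


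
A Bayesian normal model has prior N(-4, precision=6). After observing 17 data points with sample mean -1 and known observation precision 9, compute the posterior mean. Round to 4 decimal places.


Posterior mean = (prior_precision * prior_mean + n * data_precision * data_mean) / (prior_precision + n * data_precision)
Numerator = 6*-4 + 17*9*-1 = -177
Denominator = 6 + 17*9 = 159
Posterior mean = -1.1132

-1.1132


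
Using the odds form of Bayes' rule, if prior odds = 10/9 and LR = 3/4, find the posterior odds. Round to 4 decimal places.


Bayes' rule in odds form: posterior odds = prior odds * LR
= (10 * 3) / (9 * 4)
= 30/36 = 0.8333

0.8333


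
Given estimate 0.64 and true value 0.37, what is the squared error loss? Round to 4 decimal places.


Squared error = (estimate - true)^2
Difference = 0.27
Loss = 0.27^2 = 0.0729

0.0729


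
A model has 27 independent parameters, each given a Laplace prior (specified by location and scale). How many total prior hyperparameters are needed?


Each Laplace prior needs 2 hyperparameters (location and scale).
Total = 2 * 27 = 54

54


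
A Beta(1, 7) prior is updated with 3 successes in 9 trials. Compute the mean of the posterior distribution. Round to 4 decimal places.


After update: Beta(4, 13)
Mean = 4 / (4 + 13) = 4 / 17
= 0.2353

0.2353


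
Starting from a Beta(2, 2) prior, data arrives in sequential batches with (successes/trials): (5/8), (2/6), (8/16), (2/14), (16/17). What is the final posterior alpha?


In sequential Bayesian updating, we sum all successes.
Total successes = 33
Final alpha = 2 + 33 = 35

35


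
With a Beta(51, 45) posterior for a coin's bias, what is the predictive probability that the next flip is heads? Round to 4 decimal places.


The predictive probability equals the posterior mean.
P(next = heads) = alpha / (alpha + beta)
= 51 / 96 = 0.5312

0.5312


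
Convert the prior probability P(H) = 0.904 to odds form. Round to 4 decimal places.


P(not H) = 1 - 0.904 = 0.096
Odds = 0.904 / 0.096 = 9.4167

9.4167


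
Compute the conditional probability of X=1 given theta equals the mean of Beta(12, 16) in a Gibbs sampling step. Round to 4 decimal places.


Mean of Beta(12, 16) = 0.4286
P(X=1 | theta=0.4286) = 0.4286

0.4286


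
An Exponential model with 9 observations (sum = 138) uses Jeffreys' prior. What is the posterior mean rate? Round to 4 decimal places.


Posterior Gamma(9, 138)
E[lambda] = 9/138 = 0.0652

0.0652


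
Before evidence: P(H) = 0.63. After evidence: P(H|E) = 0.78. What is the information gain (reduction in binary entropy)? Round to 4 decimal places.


Prior entropy = 0.9507
Posterior entropy = 0.7602
Information gain = 0.9507 - 0.7602 = 0.1905

0.1905


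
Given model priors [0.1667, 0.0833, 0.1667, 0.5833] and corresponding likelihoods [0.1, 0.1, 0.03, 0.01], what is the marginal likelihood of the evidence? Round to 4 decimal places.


P(E) = sum_i P(M_i) P(E|M_i)
= 0.0167 + 0.0083 + 0.005 + 0.0058
= 0.0358

0.0358


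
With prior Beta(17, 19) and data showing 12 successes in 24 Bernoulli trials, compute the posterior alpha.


Conjugate update: alpha_posterior = alpha_prior + k
= 17 + 12 = 29

29


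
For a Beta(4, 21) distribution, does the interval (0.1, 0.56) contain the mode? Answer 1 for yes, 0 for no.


Mode of Beta(a,b) = (a-1)/(a+b-2)
= (4-1)/(4+21-2) = 0.1304
Check: 0.1 <= 0.1304 <= 0.56?
Result: 1

1


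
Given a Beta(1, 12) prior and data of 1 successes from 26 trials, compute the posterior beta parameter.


Number of failures = 26 - 1 = 25
Posterior beta = 12 + 25 = 37

37


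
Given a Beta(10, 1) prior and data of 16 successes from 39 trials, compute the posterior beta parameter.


Number of failures = 39 - 16 = 23
Posterior beta = 1 + 23 = 24

24


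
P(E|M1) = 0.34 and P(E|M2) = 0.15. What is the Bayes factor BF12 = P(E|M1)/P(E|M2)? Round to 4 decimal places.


Bayes factor BF12 = P(E|M1) / P(E|M2)
= 0.34 / 0.15
= 2.2667

2.2667


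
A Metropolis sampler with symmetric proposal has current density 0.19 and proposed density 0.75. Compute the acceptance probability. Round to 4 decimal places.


For symmetric proposals, acceptance = min(1, pi(x*)/pi(x))
= min(1, 0.75/0.19)
= min(1, 3.9474) = 1.0

1.0


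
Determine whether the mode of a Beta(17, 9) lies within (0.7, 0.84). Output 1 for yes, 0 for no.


First find the mode: (a-1)/(a+b-2) = 0.6667
Is 0.6667 in (0.7, 0.84)? 0

0


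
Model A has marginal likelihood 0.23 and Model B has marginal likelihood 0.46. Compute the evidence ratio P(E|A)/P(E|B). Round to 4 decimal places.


Evidence ratio = P(E|A) / P(E|B)
= 0.23 / 0.46
= 0.5

0.5


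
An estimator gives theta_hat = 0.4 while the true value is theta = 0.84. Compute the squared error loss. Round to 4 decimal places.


The squared error loss is (theta_hat - theta)^2
= (0.4 - 0.84)^2
= (-0.44)^2 = 0.1936

0.1936


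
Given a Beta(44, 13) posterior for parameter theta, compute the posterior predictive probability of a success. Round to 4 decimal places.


For a Beta-Bernoulli model, the predictive probability is the mean:
P(success) = 44/(44+13) = 44/57 = 0.7719

0.7719


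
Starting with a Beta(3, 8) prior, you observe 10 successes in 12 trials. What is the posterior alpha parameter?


For a Beta-Binomial conjugate model:
Posterior alpha = prior alpha + number of successes
= 3 + 10 = 13

13


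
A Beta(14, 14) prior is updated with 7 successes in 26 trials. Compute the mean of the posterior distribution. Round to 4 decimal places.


After update: Beta(21, 33)
Mean = 21 / (21 + 33) = 21 / 54
= 0.3889

0.3889


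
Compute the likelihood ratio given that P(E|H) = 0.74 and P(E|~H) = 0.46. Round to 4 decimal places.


LR = P(E|H) / P(E|~H)
= 0.74 / 0.46 = 1.6087

1.6087


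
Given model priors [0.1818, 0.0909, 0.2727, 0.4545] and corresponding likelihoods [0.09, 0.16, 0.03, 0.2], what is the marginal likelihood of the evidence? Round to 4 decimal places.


P(E) = sum_i P(M_i) P(E|M_i)
= 0.0164 + 0.0145 + 0.0082 + 0.0909
= 0.13

0.13


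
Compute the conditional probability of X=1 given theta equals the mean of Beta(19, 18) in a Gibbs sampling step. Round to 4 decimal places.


Mean of Beta(19, 18) = 0.5135
P(X=1 | theta=0.5135) = 0.5135

0.5135


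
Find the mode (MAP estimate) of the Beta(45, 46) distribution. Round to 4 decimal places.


For Beta(a,b) with a,b > 1:
Mode = (a-1)/(a+b-2) = (45-1)/(91-2)
= 44/89 = 0.4944

0.4944


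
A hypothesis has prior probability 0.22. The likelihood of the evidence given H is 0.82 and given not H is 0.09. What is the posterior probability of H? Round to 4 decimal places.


Using Bayes' theorem:
P(E) = 0.22 * 0.82 + 0.78 * 0.09
P(E) = 0.2506
P(H|E) = (0.22 * 0.82) / 0.2506 = 0.7199

0.7199


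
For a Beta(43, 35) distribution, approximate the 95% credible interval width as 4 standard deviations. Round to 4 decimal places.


Variance of Beta(a,b) = ab / ((a+b)^2 * (a+b+1))
= 43*35 / ((78)^2 * 79)
= 0.0031
SD = sqrt(0.0031) = 0.056
Width = 4 * SD = 0.2238

0.2238


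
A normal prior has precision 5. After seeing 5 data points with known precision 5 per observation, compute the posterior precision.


In the conjugate normal model, precisions add:
tau_posterior = tau_prior + n * tau_data
= 5 + 5*5 = 30

30


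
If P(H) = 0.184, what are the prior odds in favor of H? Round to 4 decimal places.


Prior odds = P(H) / (1 - P(H))
= 0.184 / 0.816
= 0.2255

0.2255


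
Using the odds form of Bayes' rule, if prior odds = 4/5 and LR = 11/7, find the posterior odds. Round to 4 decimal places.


Bayes' rule in odds form: posterior odds = prior odds * LR
= (4 * 11) / (5 * 7)
= 44/35 = 1.2571

1.2571


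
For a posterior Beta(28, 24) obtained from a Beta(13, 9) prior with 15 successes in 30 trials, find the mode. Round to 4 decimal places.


Mode = (alpha - 1) / (alpha + beta - 2)
= 27 / 50
= 0.54

0.54


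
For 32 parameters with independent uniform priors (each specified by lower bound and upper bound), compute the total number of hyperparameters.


A uniform prior has 2 hyperparameters per parameter.
Total = 32 * 2 = 64

64


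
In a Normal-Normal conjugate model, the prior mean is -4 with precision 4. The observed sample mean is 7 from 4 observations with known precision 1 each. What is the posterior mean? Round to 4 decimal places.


Posterior precision = tau0 + n*tau = 4 + 4*1 = 8
Posterior mean = (tau0*mu0 + n*tau*xbar) / posterior_precision
= (4*-4 + 4*1*7) / 8
= 12 / 8 = 1.5

1.5


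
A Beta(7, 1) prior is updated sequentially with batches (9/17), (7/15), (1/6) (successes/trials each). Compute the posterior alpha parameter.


Sequential conjugate updating is equivalent to a single batch update.
Total successes across all batches = 17
alpha_posterior = alpha_prior + total_successes = 7 + 17
= 24

24


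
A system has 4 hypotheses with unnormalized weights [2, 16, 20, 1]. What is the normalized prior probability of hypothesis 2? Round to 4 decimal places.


The normalized prior is the weight divided by the total.
Total weight = 39
P(H2) = 16 / 39 = 0.4103

0.4103


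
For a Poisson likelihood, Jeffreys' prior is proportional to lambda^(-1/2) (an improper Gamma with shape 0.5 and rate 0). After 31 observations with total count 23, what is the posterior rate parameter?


Jeffreys' prior for Poisson is proportional to lambda^(-1/2).
Posterior is Gamma(0.5 + S, 0 + n) = Gamma(0.5 + 23, 31).
Posterior rate = 0 + n = 31

31.0


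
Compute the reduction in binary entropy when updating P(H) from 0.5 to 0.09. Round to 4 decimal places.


H_before = -p*log2(p) - (1-p)*log2(1-p) for p=0.5: 1.0
H_after for p=0.09: 0.4365
Reduction = 1.0 - 0.4365 = 0.5635

0.5635


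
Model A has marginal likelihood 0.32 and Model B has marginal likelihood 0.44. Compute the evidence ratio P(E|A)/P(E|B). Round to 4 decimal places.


Evidence ratio = P(E|A) / P(E|B)
= 0.32 / 0.44
= 0.7273

0.7273


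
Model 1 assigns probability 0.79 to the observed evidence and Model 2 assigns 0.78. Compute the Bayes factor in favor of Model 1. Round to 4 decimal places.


BF = P(data|M1) / P(data|M2)
= 0.79 / 0.78 = 1.0128

1.0128


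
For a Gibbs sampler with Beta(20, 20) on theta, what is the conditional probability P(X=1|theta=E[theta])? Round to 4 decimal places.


E[theta] = 20/(20+20) = 0.5
P(X=1|theta) = theta = 0.5

0.5


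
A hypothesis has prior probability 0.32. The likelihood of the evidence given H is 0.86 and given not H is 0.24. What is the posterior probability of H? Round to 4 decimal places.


Using Bayes' theorem:
P(E) = 0.32 * 0.86 + 0.68 * 0.24
P(E) = 0.4384
P(H|E) = (0.32 * 0.86) / 0.4384 = 0.6277

0.6277


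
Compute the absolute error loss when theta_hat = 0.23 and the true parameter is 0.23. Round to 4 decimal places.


L = |theta_hat - theta_true|
= |0.23 - 0.23| = 0.0

0.0


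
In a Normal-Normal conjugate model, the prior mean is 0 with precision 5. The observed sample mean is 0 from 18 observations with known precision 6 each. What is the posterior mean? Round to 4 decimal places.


Posterior precision = tau0 + n*tau = 5 + 18*6 = 113
Posterior mean = (tau0*mu0 + n*tau*xbar) / posterior_precision
= (5*0 + 18*6*0) / 113
= 0 / 113 = 0.0

0.0
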